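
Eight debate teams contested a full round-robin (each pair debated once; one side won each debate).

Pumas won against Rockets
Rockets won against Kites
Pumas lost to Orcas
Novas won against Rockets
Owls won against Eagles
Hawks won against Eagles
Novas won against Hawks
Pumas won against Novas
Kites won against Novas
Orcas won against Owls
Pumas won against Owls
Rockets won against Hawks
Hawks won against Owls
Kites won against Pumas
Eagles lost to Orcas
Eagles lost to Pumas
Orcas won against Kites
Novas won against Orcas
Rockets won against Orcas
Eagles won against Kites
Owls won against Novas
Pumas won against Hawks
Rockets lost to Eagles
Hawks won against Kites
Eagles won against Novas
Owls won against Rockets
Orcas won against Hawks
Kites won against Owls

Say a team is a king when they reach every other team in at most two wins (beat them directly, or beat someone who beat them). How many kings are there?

Kites reaches everyone (king).
Owls cannot reach Pumas in two steps.
Pumas reaches everyone (king).
Orcas reaches everyone (king).
Rockets reaches everyone (king).
Hawks cannot reach Orcas in two steps.
Novas reaches everyone (king).
Eagles reaches everyone (king).
Kings: Kites, Pumas, Orcas, Rockets, Novas, Eagles — 6.

6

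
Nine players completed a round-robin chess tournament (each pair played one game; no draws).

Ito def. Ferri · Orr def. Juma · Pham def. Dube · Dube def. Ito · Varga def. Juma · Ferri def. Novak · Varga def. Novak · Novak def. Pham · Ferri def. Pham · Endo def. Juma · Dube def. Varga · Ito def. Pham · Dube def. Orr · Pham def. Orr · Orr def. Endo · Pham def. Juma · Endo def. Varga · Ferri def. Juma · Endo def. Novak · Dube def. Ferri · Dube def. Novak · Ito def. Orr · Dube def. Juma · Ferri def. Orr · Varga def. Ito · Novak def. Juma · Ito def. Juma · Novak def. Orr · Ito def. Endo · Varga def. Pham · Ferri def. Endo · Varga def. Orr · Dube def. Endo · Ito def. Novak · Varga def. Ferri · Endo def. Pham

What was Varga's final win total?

6

Varga's results: beat Juma, Novak, Ferri, Ito, Orr, Pham; lost to Dube, Endo.
That is 6 wins.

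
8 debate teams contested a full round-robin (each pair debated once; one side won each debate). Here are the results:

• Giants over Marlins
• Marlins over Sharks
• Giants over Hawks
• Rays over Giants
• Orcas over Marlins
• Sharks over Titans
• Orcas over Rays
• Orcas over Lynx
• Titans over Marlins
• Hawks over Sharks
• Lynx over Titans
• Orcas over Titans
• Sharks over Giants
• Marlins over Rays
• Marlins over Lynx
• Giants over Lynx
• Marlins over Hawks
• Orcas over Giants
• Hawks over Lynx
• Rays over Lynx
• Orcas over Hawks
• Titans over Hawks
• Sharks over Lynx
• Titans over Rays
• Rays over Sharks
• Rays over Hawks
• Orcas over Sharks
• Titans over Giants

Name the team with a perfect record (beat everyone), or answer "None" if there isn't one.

Orcas has 7 wins out of 7 opponents — a perfect record.

Orcas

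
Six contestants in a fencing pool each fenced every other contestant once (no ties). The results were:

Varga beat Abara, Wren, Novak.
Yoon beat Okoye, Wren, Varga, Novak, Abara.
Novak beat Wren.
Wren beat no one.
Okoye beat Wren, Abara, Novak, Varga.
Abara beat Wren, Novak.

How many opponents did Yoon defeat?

5

Yoon's results: beat Abara, Wren, Varga, Okoye, Novak; lost to no one.
That is 5 wins.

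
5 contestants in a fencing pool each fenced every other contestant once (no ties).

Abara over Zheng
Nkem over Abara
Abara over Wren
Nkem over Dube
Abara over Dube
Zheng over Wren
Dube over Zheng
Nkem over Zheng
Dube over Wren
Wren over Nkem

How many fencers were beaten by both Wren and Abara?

Wren beat: Nkem.
Abara beat: Dube, Wren, Zheng.
No one was beaten by both.

0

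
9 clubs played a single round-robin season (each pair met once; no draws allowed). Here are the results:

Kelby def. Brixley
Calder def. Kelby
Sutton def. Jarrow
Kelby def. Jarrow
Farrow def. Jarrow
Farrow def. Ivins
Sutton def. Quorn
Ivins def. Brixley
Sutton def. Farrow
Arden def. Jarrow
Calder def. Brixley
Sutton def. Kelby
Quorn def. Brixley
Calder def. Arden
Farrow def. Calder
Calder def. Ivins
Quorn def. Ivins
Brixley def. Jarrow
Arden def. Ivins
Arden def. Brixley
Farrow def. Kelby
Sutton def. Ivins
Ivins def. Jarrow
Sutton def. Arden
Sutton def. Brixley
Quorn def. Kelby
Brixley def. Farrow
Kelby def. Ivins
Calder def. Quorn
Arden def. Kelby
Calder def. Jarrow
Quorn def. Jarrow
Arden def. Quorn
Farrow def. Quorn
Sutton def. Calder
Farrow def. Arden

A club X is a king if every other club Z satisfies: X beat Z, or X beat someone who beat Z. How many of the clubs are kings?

1

Farrow cannot reach Sutton in two steps.
Jarrow cannot reach Farrow, Calder, Arden, Kelby, Ivins, Brixley, Quorn, Sutton in two steps.
Calder cannot reach Sutton in two steps.
Arden cannot reach Calder, Sutton in two steps.
Kelby cannot reach Calder, Arden, Quorn, Sutton in two steps.
Ivins cannot reach Calder, Arden, Kelby, Quorn, Sutton in two steps.
Brixley cannot reach Sutton in two steps.
Quorn cannot reach Calder, Arden, Sutton in two steps.
Sutton reaches everyone (king).
Kings: Sutton — 1.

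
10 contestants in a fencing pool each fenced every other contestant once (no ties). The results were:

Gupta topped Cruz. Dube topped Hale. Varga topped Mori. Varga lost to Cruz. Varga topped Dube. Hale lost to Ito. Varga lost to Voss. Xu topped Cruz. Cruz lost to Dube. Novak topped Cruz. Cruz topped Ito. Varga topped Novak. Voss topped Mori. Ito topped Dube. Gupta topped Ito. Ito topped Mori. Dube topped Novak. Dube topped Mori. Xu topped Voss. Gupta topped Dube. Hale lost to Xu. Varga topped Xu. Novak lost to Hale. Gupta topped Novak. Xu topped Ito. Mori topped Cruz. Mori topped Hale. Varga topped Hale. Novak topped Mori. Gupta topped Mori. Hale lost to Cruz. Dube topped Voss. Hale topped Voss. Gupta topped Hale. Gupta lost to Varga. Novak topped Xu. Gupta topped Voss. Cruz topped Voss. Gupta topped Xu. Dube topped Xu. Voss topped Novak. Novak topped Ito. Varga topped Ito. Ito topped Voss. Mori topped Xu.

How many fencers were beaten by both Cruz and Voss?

Cruz beat: Voss, Varga, Ito, Hale.
Voss beat: Varga, Novak, Mori.
Both beat: Varga — 1.

1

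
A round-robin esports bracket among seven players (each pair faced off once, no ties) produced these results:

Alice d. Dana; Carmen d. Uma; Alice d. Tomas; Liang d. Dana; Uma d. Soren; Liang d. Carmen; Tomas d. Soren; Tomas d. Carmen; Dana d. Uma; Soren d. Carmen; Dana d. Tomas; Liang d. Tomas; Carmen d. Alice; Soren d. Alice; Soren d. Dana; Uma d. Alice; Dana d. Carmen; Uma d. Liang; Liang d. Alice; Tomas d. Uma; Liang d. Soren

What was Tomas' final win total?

Tomas' results: beat Uma, Carmen, Soren; lost to Dana, Liang, Alice.
That is 3 wins.

3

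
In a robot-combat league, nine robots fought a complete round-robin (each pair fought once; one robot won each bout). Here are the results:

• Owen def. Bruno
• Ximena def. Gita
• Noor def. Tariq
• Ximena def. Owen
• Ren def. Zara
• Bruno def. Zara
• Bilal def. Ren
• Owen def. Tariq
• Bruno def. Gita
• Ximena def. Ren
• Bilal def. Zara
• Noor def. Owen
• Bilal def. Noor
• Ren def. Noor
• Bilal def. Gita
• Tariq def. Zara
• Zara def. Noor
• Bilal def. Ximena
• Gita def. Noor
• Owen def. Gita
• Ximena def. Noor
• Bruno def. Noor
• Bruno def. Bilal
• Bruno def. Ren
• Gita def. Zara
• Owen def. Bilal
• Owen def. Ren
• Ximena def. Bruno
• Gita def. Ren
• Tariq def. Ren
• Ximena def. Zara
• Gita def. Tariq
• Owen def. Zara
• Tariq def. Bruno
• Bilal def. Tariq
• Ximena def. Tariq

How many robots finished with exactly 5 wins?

Win totals: Zara 1, Noor 2, Owen 6, Bruno 5, Gita 4, Ren 2, Bilal 6, Ximena 7, Tariq 3.
Exactly 5: Bruno — 1 robot.

1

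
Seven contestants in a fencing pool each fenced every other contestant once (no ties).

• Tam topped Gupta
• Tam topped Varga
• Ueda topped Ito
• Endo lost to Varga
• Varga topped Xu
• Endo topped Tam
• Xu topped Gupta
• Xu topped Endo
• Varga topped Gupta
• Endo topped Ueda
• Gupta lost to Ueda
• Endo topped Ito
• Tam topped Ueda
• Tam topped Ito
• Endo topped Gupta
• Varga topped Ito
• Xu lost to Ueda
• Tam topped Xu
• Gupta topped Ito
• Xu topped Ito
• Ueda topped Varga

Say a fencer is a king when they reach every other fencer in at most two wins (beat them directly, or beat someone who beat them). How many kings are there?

Gupta cannot reach Xu, Varga, Endo, Ueda, Tam in two steps.
Xu cannot reach Varga in two steps.
Varga reaches everyone (king).
Endo reaches everyone (king).
Ueda cannot reach Tam in two steps.
Ito cannot reach Gupta, Xu, Varga, Endo, Ueda, Tam in two steps.
Tam reaches everyone (king).
Kings: Varga, Endo, Tam — 3.

3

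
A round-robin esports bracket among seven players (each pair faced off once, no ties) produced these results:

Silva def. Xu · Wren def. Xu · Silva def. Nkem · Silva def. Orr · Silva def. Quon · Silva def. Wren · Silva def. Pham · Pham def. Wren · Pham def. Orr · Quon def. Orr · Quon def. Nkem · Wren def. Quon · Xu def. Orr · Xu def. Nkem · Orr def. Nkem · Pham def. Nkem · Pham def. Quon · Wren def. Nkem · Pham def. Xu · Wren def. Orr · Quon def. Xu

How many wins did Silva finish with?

6

Silva's results: beat Xu, Pham, Quon, Wren, Nkem, Orr; lost to no one.
That is 6 wins.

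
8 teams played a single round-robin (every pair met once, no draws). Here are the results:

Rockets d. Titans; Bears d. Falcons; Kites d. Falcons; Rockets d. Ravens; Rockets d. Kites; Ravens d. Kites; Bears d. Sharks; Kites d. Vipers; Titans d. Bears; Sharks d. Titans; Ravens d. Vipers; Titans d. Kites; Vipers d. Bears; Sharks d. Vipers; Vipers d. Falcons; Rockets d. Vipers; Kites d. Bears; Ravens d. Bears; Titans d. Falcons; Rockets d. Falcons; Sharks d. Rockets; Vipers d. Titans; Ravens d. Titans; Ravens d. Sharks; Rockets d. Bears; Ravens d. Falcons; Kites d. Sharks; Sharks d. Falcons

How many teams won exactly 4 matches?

2

Win totals: Falcons 0, Sharks 4, Kites 4, Titans 3, Bears 2, Ravens 6, Vipers 3, Rockets 6.
Exactly 4: Sharks, Kites — 2 teams.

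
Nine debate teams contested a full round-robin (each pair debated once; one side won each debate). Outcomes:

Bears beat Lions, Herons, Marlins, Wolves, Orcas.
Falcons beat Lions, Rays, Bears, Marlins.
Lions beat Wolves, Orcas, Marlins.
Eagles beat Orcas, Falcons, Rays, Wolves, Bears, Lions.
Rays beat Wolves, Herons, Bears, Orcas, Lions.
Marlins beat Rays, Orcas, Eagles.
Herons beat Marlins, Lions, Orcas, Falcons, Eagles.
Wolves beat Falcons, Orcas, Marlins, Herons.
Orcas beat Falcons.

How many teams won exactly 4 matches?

2

Win totals: Herons 5, Orcas 1, Marlins 3, Falcons 4, Bears 5, Rays 5, Lions 3, Eagles 6, Wolves 4.
Exactly 4: Falcons, Wolves — 2 teams.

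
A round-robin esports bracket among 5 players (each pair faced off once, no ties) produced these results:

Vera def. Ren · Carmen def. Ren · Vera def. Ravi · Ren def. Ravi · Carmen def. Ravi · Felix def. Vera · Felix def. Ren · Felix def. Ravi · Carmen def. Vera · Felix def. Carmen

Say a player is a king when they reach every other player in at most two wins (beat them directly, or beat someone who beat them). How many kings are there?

Ren cannot reach Vera, Carmen, Felix in two steps.
Vera cannot reach Carmen, Felix in two steps.
Carmen cannot reach Felix in two steps.
Ravi cannot reach Ren, Vera, Carmen, Felix in two steps.
Felix reaches everyone (king).
Kings: Felix — 1.

1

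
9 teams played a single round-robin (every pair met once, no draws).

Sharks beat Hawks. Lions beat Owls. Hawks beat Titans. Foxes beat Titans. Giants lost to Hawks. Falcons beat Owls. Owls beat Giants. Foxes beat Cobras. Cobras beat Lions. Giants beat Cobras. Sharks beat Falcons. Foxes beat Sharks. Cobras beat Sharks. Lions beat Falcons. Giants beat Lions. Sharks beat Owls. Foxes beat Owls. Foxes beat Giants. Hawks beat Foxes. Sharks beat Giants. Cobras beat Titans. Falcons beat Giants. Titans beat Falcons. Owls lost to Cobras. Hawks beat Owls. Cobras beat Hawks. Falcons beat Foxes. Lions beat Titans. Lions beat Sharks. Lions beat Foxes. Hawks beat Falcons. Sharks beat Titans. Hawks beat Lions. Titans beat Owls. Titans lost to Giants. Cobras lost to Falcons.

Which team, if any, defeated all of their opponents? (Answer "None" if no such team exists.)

None

Highest win total is Hawks with 6 (out of 8 possible).
Hawks lost to Cobras, Sharks, so no team went undefeated.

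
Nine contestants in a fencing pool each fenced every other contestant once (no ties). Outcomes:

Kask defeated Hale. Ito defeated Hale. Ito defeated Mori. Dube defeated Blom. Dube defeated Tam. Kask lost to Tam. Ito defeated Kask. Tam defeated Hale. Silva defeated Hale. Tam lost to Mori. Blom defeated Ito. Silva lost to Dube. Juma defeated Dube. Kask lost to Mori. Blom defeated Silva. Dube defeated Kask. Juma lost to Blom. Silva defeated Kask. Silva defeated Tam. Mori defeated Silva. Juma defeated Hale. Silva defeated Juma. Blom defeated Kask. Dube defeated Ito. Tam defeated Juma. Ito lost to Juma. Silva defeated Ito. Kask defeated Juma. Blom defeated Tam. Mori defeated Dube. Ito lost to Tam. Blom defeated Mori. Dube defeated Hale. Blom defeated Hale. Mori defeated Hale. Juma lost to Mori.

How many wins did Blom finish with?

7

Blom's results: beat Juma, Kask, Tam, Silva, Ito, Hale, Mori; lost to Dube.
That is 7 wins.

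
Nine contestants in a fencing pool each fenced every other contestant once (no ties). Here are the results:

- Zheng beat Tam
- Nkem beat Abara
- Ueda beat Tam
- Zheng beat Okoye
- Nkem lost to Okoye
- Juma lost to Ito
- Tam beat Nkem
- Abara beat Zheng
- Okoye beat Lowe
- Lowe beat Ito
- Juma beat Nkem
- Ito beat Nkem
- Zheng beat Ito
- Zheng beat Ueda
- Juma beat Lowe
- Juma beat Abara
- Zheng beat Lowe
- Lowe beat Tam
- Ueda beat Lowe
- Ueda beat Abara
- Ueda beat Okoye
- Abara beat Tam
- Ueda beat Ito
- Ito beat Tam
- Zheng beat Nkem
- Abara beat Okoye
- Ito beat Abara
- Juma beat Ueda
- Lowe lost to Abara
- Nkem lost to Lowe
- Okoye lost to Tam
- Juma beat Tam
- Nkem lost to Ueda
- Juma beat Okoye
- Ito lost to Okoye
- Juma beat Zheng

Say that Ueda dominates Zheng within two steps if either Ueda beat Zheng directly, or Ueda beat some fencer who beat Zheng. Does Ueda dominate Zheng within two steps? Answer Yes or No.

Yes

Ueda did not beat Zheng directly.
Ueda beat Tam, Abara, Nkem, Lowe, Okoye, Ito. Of those, Abara beat Zheng.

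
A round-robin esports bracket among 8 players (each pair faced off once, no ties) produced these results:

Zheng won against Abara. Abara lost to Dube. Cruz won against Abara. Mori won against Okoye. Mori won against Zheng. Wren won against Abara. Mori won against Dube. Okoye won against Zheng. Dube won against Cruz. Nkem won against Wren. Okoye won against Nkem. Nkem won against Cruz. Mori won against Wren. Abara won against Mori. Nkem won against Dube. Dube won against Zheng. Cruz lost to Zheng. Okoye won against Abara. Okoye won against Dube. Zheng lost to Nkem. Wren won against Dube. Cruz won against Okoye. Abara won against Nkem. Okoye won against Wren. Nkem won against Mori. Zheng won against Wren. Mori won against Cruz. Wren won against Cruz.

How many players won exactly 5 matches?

3

Win totals: Cruz 2, Wren 3, Abara 2, Nkem 5, Dube 3, Mori 5, Okoye 5, Zheng 3.
Exactly 5: Nkem, Mori, Okoye — 3 players.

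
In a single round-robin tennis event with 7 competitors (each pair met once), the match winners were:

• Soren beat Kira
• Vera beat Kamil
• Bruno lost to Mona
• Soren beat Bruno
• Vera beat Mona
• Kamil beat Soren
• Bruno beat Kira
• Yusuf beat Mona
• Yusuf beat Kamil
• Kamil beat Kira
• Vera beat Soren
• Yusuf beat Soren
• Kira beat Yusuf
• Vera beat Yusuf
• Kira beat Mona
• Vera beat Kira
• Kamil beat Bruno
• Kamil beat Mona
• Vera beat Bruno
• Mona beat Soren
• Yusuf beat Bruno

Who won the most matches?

Vera

Win totals: Soren 2, Yusuf 4, Kira 2, Kamil 4, Vera 6, Bruno 1, Mona 2.
Vera leads with 6 wins (next highest: 4).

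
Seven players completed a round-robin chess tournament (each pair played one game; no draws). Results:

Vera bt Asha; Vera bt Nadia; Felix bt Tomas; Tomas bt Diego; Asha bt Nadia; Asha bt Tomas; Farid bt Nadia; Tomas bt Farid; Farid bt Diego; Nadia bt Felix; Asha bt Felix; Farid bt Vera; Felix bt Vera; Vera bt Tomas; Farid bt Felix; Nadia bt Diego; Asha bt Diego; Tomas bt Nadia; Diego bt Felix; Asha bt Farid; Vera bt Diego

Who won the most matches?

Asha

Win totals: Tomas 3, Vera 4, Diego 1, Nadia 2, Asha 5, Felix 2, Farid 4.
Asha leads with 5 wins (next highest: 4).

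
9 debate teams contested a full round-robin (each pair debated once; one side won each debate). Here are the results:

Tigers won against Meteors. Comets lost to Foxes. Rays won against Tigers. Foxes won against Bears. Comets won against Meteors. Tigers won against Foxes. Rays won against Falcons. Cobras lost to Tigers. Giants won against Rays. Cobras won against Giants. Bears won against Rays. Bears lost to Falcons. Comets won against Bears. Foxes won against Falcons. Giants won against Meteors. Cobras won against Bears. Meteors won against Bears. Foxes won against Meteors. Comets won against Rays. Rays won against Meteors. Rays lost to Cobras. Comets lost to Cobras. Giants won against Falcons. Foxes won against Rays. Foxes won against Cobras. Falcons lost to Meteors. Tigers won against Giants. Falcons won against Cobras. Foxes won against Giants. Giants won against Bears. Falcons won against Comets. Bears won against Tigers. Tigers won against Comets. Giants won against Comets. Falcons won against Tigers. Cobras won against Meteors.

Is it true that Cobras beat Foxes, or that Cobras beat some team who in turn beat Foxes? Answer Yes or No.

Cobras did not beat Foxes directly.
Cobras beat Rays, Meteors, Giants, Bears, Comets, but each of them lost to Foxes. No two-step path.

No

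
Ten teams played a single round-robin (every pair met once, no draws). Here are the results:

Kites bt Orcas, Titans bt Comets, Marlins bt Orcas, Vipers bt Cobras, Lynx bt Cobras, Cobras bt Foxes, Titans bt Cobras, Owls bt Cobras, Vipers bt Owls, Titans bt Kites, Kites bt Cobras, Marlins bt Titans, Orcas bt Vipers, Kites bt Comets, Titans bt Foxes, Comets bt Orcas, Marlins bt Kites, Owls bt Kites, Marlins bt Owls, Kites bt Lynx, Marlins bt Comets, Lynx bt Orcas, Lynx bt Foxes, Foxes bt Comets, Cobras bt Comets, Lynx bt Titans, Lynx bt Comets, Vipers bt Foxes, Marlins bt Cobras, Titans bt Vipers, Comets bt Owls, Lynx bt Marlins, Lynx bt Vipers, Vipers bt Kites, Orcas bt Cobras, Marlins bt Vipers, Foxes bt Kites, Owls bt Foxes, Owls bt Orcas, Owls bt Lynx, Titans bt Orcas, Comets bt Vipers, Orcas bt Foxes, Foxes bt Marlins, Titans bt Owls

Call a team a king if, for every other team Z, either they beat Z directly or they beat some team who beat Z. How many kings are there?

6

Cobras cannot reach Lynx, Titans in two steps.
Lynx reaches everyone (king).
Kites reaches everyone (king).
Foxes reaches everyone (king).
Orcas cannot reach Lynx, Titans in two steps.
Vipers cannot reach Titans in two steps.
Titans reaches everyone (king).
Owls reaches everyone (king).
Marlins reaches everyone (king).
Comets cannot reach Titans, Marlins in two steps.
Kings: Lynx, Kites, Foxes, Titans, Owls, Marlins — 6.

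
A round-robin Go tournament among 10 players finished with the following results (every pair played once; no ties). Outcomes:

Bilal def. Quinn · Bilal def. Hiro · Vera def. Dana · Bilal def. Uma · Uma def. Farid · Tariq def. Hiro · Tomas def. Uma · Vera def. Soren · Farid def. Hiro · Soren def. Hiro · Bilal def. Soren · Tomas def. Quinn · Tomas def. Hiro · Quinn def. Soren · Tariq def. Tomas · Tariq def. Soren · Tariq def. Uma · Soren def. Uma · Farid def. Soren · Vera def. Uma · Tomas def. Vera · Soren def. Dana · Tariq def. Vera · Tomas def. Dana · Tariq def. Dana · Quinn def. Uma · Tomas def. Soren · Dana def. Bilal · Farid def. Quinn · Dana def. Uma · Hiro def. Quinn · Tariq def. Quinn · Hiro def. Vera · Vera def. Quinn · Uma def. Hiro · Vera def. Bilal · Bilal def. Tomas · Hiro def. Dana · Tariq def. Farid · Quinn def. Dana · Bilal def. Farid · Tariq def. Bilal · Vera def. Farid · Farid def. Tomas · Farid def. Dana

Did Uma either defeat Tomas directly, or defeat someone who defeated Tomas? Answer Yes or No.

Yes

Uma did not beat Tomas directly.
Uma beat Hiro, Farid. Of those, Farid beat Tomas.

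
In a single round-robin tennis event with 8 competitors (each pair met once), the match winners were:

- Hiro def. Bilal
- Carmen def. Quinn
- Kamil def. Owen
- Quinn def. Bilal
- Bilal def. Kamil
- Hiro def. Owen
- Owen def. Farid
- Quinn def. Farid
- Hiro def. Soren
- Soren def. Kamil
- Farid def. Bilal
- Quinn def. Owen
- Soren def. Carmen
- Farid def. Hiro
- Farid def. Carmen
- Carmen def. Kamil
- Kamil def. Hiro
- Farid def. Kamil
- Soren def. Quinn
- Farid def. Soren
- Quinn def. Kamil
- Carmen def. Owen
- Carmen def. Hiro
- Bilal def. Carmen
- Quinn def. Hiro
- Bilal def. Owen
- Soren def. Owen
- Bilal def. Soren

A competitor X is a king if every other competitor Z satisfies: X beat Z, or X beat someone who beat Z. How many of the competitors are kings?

Bilal reaches everyone (king).
Carmen reaches everyone (king).
Soren reaches everyone (king).
Owen cannot reach Quinn in two steps.
Kamil cannot reach Carmen, Quinn in two steps.
Farid reaches everyone (king).
Quinn reaches everyone (king).
Hiro reaches everyone (king).
Kings: Bilal, Carmen, Soren, Farid, Quinn, Hiro — 6.

6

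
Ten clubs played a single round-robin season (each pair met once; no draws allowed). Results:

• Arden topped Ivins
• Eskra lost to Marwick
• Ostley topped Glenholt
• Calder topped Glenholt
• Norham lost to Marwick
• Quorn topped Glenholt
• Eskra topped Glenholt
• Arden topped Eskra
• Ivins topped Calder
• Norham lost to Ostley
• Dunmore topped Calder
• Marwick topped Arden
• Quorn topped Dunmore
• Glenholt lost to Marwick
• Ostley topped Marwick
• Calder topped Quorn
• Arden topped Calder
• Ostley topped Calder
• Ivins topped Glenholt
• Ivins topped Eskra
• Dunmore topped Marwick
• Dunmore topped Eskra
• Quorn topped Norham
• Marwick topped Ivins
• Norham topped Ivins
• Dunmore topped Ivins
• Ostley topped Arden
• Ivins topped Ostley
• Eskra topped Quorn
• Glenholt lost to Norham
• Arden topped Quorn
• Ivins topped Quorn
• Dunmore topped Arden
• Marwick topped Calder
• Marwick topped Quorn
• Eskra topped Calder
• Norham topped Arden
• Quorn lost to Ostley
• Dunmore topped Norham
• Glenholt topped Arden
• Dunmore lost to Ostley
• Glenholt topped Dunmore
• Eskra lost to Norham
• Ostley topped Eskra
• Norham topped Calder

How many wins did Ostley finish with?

Ostley's results: beat Marwick, Eskra, Glenholt, Arden, Norham, Calder, Quorn, Dunmore; lost to Ivins.
That is 8 wins.

8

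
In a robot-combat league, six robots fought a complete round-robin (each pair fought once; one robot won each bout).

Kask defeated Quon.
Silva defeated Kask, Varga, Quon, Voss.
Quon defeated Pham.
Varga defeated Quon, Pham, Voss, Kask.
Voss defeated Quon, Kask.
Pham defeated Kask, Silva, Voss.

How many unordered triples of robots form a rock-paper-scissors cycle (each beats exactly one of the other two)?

Of the C(6,3) = 20 triples, the cyclic ones are: {Voss, Quon, Pham}; {Quon, Kask, Pham}; {Quon, Silva, Pham}; {Varga, Silva, Pham}.
That is 4.

4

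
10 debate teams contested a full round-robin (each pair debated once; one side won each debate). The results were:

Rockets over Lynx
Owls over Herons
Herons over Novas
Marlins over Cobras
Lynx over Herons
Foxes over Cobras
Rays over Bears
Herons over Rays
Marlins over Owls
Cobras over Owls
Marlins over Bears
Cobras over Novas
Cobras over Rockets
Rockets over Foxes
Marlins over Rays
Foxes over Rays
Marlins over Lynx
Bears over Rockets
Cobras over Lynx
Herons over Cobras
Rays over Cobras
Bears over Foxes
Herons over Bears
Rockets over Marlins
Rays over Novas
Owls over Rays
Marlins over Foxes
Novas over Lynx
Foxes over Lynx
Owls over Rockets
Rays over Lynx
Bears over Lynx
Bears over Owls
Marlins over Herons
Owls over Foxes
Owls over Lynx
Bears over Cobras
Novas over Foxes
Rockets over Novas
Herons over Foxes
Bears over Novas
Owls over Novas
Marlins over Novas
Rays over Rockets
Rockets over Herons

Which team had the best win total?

Win totals: Cobras 4, Rays 5, Bears 6, Foxes 3, Lynx 1, Owls 6, Herons 5, Rockets 5, Marlins 8, Novas 2.
Marlins leads with 8 wins (next highest: 6).

Marlins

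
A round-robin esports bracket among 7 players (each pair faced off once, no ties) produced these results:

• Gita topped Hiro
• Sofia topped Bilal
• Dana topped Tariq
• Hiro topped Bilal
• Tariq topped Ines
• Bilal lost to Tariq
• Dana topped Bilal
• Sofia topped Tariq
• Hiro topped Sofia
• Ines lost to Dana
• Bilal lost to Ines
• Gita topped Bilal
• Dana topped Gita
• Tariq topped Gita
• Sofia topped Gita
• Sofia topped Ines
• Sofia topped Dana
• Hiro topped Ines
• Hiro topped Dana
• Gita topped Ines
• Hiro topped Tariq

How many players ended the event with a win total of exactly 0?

Win totals: Hiro 5, Tariq 3, Bilal 0, Dana 4, Ines 1, Gita 3, Sofia 5.
Exactly 0: Bilal — 1 player.

1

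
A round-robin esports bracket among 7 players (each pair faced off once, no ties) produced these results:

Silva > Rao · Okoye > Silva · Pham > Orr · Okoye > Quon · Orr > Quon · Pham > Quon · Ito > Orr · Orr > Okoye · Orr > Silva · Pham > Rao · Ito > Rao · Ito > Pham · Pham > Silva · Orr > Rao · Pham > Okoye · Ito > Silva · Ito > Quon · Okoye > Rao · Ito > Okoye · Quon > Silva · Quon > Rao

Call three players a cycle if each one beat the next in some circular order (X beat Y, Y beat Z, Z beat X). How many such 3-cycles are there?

Win totals: Silva 1, Okoye 3, Orr 4, Ito 6, Pham 5, Rao 0, Quon 2.
A player with w wins dominates both others in C(w,2) triples; summing gives 0 + 3 + 6 + 15 + 10 + 0 + 1 = 35 transitive triples.
Total triples C(7,3) = 35, so cyclic triples = 35 − 35 = 0.

0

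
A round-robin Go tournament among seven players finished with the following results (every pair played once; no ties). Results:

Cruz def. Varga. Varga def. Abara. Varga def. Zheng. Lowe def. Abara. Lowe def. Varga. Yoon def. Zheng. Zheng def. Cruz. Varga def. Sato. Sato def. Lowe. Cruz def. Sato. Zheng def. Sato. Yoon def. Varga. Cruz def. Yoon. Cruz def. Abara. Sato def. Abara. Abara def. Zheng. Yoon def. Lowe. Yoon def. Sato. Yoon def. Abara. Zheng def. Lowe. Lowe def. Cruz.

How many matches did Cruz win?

4

Cruz's results: beat Varga, Sato, Abara, Yoon; lost to Lowe, Zheng.
That is 4 wins.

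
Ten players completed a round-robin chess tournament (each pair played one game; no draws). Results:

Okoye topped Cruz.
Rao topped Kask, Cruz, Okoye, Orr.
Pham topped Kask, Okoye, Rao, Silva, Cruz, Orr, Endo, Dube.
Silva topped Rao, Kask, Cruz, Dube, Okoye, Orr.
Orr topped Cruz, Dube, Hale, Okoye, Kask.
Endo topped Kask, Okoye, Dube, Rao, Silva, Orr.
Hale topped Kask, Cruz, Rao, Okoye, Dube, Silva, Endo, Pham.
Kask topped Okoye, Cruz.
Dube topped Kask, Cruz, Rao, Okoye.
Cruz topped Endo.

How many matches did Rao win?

4

Rao's results: beat Kask, Orr, Okoye, Cruz; lost to Dube, Pham, Silva, Hale, Endo.
That is 4 wins.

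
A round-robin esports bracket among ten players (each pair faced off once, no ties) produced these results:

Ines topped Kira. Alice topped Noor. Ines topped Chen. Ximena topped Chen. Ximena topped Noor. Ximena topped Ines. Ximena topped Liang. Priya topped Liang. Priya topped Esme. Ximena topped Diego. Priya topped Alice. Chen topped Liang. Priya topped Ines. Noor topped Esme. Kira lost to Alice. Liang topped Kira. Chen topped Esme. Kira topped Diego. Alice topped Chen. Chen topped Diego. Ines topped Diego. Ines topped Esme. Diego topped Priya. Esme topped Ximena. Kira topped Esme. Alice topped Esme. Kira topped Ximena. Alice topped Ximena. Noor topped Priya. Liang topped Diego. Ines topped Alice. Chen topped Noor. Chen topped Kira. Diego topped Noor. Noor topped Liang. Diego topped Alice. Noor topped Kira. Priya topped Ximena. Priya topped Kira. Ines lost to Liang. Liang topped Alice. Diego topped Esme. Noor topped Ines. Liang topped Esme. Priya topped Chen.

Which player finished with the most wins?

Win totals: Esme 1, Liang 5, Alice 5, Ines 5, Ximena 5, Priya 7, Diego 4, Noor 5, Kira 3, Chen 5.
Priya leads with 7 wins (next highest: 5).

Priya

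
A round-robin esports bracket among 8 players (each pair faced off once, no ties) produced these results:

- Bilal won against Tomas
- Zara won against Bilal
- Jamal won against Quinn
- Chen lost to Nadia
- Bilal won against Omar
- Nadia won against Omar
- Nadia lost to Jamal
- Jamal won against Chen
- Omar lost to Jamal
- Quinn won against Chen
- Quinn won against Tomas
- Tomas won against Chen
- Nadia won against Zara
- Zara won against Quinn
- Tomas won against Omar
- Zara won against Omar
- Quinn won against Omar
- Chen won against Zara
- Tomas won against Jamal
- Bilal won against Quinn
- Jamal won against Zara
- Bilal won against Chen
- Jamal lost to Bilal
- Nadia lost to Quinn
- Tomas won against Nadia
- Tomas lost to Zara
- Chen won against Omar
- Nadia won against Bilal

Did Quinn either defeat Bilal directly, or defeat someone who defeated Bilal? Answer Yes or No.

Yes

Quinn did not beat Bilal directly.
Quinn beat Omar, Chen, Nadia, Tomas. Of those, Nadia beat Bilal.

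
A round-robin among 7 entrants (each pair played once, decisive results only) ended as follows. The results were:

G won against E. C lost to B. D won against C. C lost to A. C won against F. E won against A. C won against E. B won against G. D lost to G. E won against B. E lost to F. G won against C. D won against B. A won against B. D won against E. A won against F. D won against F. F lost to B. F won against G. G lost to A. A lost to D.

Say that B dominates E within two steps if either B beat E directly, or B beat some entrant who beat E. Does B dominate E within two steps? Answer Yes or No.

B did not beat E directly.
B beat C, F, G. Of those, C beat E.

Yes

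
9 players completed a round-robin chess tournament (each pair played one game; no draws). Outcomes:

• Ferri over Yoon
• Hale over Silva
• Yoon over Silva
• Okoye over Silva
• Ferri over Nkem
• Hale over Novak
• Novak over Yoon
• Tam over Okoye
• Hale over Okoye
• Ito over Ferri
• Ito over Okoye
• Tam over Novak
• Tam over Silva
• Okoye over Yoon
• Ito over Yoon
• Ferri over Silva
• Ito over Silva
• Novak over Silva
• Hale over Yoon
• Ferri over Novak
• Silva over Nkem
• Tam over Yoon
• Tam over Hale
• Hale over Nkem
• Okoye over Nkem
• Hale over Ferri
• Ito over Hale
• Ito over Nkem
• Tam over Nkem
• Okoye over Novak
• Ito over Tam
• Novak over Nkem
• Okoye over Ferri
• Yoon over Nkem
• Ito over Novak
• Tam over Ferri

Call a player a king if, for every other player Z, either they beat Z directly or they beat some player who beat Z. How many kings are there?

Yoon cannot reach Ferri, Okoye, Tam, Novak, Hale, Ito in two steps.
Ferri cannot reach Okoye, Tam, Hale, Ito in two steps.
Okoye cannot reach Tam, Hale, Ito in two steps.
Tam cannot reach Ito in two steps.
Novak cannot reach Ferri, Okoye, Tam, Hale, Ito in two steps.
Nkem cannot reach Yoon, Ferri, Okoye, Tam, Novak, Hale, Silva, Ito in two steps.
Hale cannot reach Tam, Ito in two steps.
Silva cannot reach Yoon, Ferri, Okoye, Tam, Novak, Hale, Ito in two steps.
Ito reaches everyone (king).
Kings: Ito — 1.

1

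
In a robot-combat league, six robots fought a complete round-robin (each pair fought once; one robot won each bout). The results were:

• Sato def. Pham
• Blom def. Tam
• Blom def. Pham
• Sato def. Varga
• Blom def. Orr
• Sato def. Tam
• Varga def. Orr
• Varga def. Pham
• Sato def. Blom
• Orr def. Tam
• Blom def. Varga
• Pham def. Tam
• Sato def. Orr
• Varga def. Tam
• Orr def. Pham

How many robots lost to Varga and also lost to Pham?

1

Varga beat: Tam, Pham, Orr.
Pham beat: Tam.
Both beat: Tam — 1.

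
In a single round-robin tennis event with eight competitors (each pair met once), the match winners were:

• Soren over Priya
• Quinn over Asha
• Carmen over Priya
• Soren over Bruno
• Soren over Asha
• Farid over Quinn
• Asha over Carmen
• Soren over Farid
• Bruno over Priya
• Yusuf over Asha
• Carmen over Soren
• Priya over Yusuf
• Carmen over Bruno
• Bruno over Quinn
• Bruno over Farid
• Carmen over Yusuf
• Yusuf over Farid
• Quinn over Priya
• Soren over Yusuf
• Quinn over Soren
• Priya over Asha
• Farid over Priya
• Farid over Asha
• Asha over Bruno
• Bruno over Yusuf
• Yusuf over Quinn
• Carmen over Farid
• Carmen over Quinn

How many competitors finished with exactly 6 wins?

1

Win totals: Soren 5, Bruno 4, Quinn 3, Farid 3, Asha 2, Priya 2, Carmen 6, Yusuf 3.
Exactly 6: Carmen — 1 competitor.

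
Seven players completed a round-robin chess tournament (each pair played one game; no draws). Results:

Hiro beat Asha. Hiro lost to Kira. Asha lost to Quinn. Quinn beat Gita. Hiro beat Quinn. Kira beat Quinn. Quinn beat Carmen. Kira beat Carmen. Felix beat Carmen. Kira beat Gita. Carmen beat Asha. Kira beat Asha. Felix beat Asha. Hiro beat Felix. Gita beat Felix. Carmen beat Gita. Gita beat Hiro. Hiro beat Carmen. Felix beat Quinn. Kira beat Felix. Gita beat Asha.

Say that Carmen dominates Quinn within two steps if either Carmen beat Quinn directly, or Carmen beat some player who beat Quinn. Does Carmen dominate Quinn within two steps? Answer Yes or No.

No

Carmen did not beat Quinn directly.
Carmen beat Asha, Gita, but each of them lost to Quinn. No two-step path.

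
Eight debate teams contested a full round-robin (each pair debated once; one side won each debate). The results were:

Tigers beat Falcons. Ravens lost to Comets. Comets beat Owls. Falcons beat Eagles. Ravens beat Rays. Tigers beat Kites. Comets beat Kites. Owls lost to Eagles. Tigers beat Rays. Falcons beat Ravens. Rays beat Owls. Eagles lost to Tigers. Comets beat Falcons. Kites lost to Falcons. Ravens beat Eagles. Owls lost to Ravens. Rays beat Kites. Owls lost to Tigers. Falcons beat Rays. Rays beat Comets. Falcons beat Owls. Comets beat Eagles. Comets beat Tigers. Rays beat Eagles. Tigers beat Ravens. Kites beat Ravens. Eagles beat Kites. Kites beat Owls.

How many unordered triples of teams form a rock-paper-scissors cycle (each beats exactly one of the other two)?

5

Win totals: Owls 0, Kites 2, Ravens 3, Rays 4, Comets 6, Tigers 6, Falcons 5, Eagles 2.
A team with w wins dominates both others in C(w,2) triples; summing gives 0 + 1 + 3 + 6 + 15 + 15 + 10 + 1 = 51 transitive triples.
Total triples C(8,3) = 56, so cyclic triples = 56 − 51 = 5.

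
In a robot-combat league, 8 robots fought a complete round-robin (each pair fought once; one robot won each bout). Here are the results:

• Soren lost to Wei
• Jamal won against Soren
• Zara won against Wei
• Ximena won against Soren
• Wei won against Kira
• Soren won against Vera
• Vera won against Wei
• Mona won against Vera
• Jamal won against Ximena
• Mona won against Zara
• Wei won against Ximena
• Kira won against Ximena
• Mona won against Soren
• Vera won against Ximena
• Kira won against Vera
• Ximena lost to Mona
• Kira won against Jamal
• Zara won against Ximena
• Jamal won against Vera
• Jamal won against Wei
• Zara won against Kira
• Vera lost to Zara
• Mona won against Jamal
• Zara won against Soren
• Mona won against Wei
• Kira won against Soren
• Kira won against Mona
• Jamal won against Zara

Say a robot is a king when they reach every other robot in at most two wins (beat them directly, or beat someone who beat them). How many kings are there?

3

Soren cannot reach Jamal, Mona, Kira, Zara in two steps.
Jamal cannot reach Mona in two steps.
Mona reaches everyone (king).
Kira reaches everyone (king).
Vera cannot reach Jamal, Mona, Zara in two steps.
Zara reaches everyone (king).
Ximena cannot reach Jamal, Mona, Kira, Zara, Wei in two steps.
Wei cannot reach Zara in two steps.
Kings: Mona, Kira, Zara — 3.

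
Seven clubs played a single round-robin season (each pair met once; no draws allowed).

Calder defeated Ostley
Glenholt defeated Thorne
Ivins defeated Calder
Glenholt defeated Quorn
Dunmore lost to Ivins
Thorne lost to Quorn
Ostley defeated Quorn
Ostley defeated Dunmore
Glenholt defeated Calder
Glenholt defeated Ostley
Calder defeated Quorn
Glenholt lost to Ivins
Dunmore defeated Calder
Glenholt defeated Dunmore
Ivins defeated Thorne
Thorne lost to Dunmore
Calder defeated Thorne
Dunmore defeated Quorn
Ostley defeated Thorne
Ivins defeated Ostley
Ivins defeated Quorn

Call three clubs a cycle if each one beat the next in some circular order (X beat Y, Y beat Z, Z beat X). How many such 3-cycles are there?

Win totals: Calder 3, Ivins 6, Glenholt 5, Ostley 3, Quorn 1, Dunmore 3, Thorne 0.
A club with w wins dominates both others in C(w,2) triples; summing gives 3 + 15 + 10 + 3 + 0 + 3 + 0 = 34 transitive triples.
Total triples C(7,3) = 35, so cyclic triples = 35 − 34 = 1.

1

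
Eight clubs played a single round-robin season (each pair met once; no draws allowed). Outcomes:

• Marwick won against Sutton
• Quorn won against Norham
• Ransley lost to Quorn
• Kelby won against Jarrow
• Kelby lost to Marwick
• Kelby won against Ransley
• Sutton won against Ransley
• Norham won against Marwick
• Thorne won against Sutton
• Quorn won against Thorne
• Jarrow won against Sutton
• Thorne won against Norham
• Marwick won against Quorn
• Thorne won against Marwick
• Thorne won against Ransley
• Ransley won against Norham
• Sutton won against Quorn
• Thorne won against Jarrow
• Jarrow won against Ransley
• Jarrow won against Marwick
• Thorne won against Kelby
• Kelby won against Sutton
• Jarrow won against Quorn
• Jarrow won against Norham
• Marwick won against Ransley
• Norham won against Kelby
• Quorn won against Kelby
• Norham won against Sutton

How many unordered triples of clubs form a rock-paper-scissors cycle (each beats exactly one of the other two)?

Win totals: Quorn 4, Marwick 4, Sutton 2, Ransley 1, Jarrow 5, Norham 3, Kelby 3, Thorne 6.
A club with w wins dominates both others in C(w,2) triples; summing gives 6 + 6 + 1 + 0 + 10 + 3 + 3 + 15 = 44 transitive triples.
Total triples C(8,3) = 56, so cyclic triples = 56 − 44 = 12.

12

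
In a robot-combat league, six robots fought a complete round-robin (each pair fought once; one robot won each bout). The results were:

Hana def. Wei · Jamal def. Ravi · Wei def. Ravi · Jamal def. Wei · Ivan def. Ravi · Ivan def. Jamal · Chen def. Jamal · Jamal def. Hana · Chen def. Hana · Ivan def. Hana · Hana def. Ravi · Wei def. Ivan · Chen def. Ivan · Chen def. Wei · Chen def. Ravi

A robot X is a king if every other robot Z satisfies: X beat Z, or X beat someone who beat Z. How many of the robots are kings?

Jamal cannot reach Chen in two steps.
Hana cannot reach Jamal, Chen in two steps.
Chen reaches everyone (king).
Wei cannot reach Chen in two steps.
Ravi cannot reach Jamal, Hana, Chen, Wei, Ivan in two steps.
Ivan cannot reach Chen in two steps.
Kings: Chen — 1.

1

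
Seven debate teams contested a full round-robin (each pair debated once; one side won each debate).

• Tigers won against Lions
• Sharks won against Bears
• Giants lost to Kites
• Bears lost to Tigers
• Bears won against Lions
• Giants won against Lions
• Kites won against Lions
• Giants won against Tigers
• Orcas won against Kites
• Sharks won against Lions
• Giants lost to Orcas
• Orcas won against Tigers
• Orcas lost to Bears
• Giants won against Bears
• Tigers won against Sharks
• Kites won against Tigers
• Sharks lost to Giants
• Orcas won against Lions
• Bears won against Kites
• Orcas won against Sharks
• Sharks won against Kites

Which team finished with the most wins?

Orcas

Win totals: Sharks 3, Orcas 5, Bears 3, Kites 3, Lions 0, Giants 4, Tigers 3.
Orcas leads with 5 wins (next highest: 4).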